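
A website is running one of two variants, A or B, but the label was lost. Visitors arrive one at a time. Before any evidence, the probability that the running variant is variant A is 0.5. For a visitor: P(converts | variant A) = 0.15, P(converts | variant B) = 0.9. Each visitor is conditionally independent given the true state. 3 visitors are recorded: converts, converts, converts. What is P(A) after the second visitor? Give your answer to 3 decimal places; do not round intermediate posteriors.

0.027

After 'converts': P(A) = 0.15·0.5000 / (0.15·0.5000 + 0.9·0.5000) ≈ 0.1429
After 'converts': P(A) = 0.15·0.1429 / (0.15·0.1429 + 0.9·0.8571) ≈ 0.0270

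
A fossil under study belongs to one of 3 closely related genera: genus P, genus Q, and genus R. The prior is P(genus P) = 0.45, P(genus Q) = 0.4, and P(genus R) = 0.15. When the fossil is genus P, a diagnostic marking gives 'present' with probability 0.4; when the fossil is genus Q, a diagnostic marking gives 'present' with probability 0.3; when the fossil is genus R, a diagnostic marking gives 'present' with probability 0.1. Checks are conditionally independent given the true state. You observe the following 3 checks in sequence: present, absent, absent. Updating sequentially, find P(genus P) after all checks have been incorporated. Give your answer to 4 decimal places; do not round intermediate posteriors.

After 'present': normaliser = 0.4·0.4500 + 0.3·0.4000 + 0.1·0.1500; P(genus P) ≈ 0.5714, P(genus Q) ≈ 0.3810, P(genus R) ≈ 0.0476
After 'absent': normaliser = 0.6·0.5714 + 0.7·0.3810 + 0.9·0.0476; P(genus P) ≈ 0.5255, P(genus Q) ≈ 0.4088, P(genus R) ≈ 0.0657
After 'absent': normaliser = 0.6·0.5255 + 0.7·0.4088 + 0.9·0.0657; P(genus P) ≈ 0.4773, P(genus Q) ≈ 0.4331, P(genus R) ≈ 0.0895

0.4773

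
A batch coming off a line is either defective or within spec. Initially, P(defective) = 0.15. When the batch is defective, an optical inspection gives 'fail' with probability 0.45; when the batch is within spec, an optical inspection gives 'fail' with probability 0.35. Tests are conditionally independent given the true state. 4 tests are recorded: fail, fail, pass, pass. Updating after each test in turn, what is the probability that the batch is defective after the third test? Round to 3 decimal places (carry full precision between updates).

After 'fail': P(defective) = 0.45·0.1500 / (0.45·0.1500 + 0.35·0.8500) ≈ 0.1849
After 'fail': P(defective) = 0.45·0.1849 / (0.45·0.1849 + 0.35·0.8151) ≈ 0.2258
After 'pass': P(defective) = 0.55·0.2258 / (0.55·0.2258 + 0.65·0.7742) ≈ 0.1980

0.198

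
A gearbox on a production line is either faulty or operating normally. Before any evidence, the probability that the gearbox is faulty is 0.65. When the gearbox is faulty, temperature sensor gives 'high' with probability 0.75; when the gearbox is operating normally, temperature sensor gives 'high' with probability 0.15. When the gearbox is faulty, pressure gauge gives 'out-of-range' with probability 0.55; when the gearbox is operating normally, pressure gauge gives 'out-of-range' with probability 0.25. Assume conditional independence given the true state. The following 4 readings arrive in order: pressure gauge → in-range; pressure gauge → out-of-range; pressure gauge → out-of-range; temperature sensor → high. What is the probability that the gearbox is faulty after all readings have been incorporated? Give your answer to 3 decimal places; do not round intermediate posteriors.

0.964

After pressure gauge='in-range': P(faulty) = 0.45·0.6500 / (0.45·0.6500 + 0.75·0.3500) ≈ 0.5270
After pressure gauge='out-of-range': P(faulty) = 0.55·0.5270 / (0.55·0.5270 + 0.25·0.4730) ≈ 0.7103
After pressure gauge='out-of-range': P(faulty) = 0.55·0.7103 / (0.55·0.7103 + 0.25·0.2897) ≈ 0.8436
After temperature sensor='high': P(faulty) = 0.75·0.8436 / (0.75·0.8436 + 0.15·0.1564) ≈ 0.9642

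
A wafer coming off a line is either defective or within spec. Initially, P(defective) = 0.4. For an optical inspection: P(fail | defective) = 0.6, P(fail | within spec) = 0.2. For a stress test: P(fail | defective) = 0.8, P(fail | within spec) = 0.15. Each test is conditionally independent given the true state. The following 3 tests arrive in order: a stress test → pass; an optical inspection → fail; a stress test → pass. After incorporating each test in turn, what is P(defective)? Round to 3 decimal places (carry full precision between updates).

0.100

After a stress test='pass': P(defective) = 0.2·0.4000 / (0.2·0.4000 + 0.85·0.6000) ≈ 0.1356
After an optical inspection='fail': P(defective) = 0.6·0.1356 / (0.6·0.1356 + 0.2·0.8644) ≈ 0.3200
After a stress test='pass': P(defective) = 0.2·0.3200 / (0.2·0.3200 + 0.85·0.6800) ≈ 0.0997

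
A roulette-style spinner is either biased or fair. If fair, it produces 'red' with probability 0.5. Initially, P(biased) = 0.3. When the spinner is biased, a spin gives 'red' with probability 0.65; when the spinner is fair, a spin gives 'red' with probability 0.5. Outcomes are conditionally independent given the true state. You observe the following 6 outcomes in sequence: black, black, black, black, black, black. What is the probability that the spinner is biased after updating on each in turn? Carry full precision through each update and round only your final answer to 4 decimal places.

0.0480

After 'black': P(biased) = 0.35·0.3000 / (0.35·0.3000 + 0.5·0.7000) ≈ 0.2308
After 'black': P(biased) = 0.35·0.2308 / (0.35·0.2308 + 0.5·0.7692) ≈ 0.1736
After 'black': P(biased) = 0.35·0.1736 / (0.35·0.1736 + 0.5·0.8264) ≈ 0.1282
After 'black': P(biased) = 0.35·0.1282 / (0.35·0.1282 + 0.5·0.8718) ≈ 0.0933
After 'black': P(biased) = 0.35·0.0933 / (0.35·0.0933 + 0.5·0.9067) ≈ 0.0672
After 'black': P(biased) = 0.35·0.0672 / (0.35·0.0672 + 0.5·0.9328) ≈ 0.0480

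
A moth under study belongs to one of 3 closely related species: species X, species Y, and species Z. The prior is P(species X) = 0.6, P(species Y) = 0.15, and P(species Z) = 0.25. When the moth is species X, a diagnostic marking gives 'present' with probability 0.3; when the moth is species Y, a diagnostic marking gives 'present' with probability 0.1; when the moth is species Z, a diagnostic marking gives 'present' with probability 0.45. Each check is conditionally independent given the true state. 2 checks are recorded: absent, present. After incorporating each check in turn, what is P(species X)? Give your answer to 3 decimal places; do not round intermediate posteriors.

After 'absent': normaliser = 0.7·0.6000 + 0.9·0.1500 + 0.55·0.2500; P(species X) ≈ 0.6065, P(species Y) ≈ 0.1949, P(species Z) ≈ 0.1986
After 'present': normaliser = 0.3·0.6065 + 0.1·0.1949 + 0.45·0.1986; P(species X) ≈ 0.6257, P(species Y) ≈ 0.0670, P(species Z) ≈ 0.3073

0.626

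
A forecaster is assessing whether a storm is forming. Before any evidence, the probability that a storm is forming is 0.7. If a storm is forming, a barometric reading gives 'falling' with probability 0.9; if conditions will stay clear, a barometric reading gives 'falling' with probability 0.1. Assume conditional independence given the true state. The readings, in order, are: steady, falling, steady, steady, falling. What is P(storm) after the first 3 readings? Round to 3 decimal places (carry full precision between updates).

0.206

Apply Bayes' rule sequentially, carrying P(storm) forward.
After 'steady': P(storm) = 0.1·0.7000 / (0.1·0.7000 + 0.9·0.3000) ≈ 0.2059
After 'falling': P(storm) = 0.9·0.2059 / (0.9·0.2059 + 0.1·0.7941) ≈ 0.7000
After 'steady': P(storm) = 0.1·0.7000 / (0.1·0.7000 + 0.9·0.3000) ≈ 0.2059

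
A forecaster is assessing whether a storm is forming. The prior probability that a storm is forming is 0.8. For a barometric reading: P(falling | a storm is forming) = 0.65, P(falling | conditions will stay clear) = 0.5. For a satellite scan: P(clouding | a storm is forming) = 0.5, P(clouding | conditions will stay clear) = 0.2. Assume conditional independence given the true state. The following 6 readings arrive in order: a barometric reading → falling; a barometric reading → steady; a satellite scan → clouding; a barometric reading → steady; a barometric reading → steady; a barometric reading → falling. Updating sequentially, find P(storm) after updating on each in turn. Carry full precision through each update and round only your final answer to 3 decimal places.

Apply Bayes' rule sequentially, carrying P(storm) forward.
After a barometric reading='falling': P(storm) = 0.65·0.8000 / (0.65·0.8000 + 0.5·0.2000) ≈ 0.8387
After a barometric reading='steady': P(storm) = 0.35·0.8387 / (0.35·0.8387 + 0.5·0.1613) ≈ 0.7845
After a satellite scan='clouding': P(storm) = 0.5·0.7845 / (0.5·0.7845 + 0.2·0.2155) ≈ 0.9010
After a barometric reading='steady': P(storm) = 0.35·0.9010 / (0.35·0.9010 + 0.5·0.0990) ≈ 0.8643
After a barometric reading='steady': P(storm) = 0.35·0.8643 / (0.35·0.8643 + 0.5·0.1357) ≈ 0.8168
After a barometric reading='falling': P(storm) = 0.65·0.8168 / (0.65·0.8168 + 0.5·0.1832) ≈ 0.8529

0.853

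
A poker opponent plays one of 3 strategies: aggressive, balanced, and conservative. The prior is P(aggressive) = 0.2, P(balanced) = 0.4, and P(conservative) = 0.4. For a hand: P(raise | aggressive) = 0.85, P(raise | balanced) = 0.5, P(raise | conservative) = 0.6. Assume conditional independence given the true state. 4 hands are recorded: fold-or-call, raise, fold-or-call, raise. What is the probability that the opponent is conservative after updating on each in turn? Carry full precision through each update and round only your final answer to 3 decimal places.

0.449

After 'fold-or-call': normaliser = 0.15·0.2000 + 0.5·0.4000 + 0.4·0.4000; P(aggressive) ≈ 0.0769, P(balanced) ≈ 0.5128, P(conservative) ≈ 0.4103
After 'raise': normaliser = 0.85·0.0769 + 0.5·0.5128 + 0.6·0.4103; P(aggressive) ≈ 0.1151, P(balanced) ≈ 0.4515, P(conservative) ≈ 0.4334
After 'fold-or-call': normaliser = 0.15·0.1151 + 0.5·0.4515 + 0.4·0.4334; P(aggressive) ≈ 0.0415, P(balanced) ≈ 0.5422, P(conservative) ≈ 0.4164
After 'raise': normaliser = 0.85·0.0415 + 0.5·0.5422 + 0.6·0.4164; P(aggressive) ≈ 0.0634, P(balanced) ≈ 0.4874, P(conservative) ≈ 0.4492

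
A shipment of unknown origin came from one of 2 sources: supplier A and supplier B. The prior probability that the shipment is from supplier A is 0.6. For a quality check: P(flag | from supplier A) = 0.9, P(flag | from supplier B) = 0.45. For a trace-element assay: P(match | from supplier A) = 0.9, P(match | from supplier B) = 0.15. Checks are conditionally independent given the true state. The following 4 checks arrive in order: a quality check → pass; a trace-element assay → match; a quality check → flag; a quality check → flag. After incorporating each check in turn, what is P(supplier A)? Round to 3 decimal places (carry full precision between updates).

After a quality check='pass': P(supplier A) = 0.1·0.6000 / (0.1·0.6000 + 0.55·0.4000) ≈ 0.2143
After a trace-element assay='match': P(supplier A) = 0.9·0.2143 / (0.9·0.2143 + 0.15·0.7857) ≈ 0.6207
After a quality check='flag': P(supplier A) = 0.9·0.6207 / (0.9·0.6207 + 0.45·0.3793) ≈ 0.7660
After a quality check='flag': P(supplier A) = 0.9·0.7660 / (0.9·0.7660 + 0.45·0.2340) ≈ 0.8675

0.867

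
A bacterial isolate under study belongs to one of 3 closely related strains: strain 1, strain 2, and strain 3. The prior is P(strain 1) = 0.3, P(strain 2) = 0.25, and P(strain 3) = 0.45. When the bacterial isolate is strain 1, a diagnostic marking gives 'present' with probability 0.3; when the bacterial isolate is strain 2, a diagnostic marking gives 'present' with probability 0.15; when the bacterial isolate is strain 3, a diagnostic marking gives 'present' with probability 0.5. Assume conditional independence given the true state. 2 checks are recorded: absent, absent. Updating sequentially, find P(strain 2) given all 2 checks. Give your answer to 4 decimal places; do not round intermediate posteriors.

Each posterior becomes the prior for the next update.
After 'absent': normaliser = 0.7·0.3000 + 0.85·0.2500 + 0.5·0.4500; P(strain 1) ≈ 0.3243, P(strain 2) ≈ 0.3282, P(strain 3) ≈ 0.3475
After 'absent': normaliser = 0.7·0.3243 + 0.85·0.3282 + 0.5·0.3475; P(strain 1) ≈ 0.3340, P(strain 2) ≈ 0.4104, P(strain 3) ≈ 0.2556

0.4104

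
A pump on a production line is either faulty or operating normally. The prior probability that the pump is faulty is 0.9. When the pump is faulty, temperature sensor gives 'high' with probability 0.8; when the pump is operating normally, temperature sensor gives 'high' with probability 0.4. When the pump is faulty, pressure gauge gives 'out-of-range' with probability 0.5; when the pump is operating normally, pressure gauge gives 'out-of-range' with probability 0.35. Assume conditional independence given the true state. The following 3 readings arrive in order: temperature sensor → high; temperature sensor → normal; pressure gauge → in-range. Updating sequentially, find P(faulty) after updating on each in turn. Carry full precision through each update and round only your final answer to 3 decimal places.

Each posterior becomes the prior for the next update.
After temperature sensor='high': P(faulty) = 0.8·0.9000 / (0.8·0.9000 + 0.4·0.1000) ≈ 0.9474
After temperature sensor='normal': P(faulty) = 0.2·0.9474 / (0.2·0.9474 + 0.6·0.0526) ≈ 0.8571
After pressure gauge='in-range': P(faulty) = 0.5·0.8571 / (0.5·0.8571 + 0.65·0.1429) ≈ 0.8219

0.822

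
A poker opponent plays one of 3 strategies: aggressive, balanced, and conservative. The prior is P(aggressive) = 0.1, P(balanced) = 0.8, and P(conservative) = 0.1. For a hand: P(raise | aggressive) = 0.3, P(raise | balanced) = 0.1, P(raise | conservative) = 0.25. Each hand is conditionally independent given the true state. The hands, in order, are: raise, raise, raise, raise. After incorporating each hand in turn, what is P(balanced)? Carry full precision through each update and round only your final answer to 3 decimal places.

Each posterior becomes the prior for the next update.
After 'raise': normaliser = 0.3·0.1000 + 0.1·0.8000 + 0.25·0.1000; P(aggressive) ≈ 0.2222, P(balanced) ≈ 0.5926, P(conservative) ≈ 0.1852
After 'raise': normaliser = 0.3·0.2222 + 0.1·0.5926 + 0.25·0.1852; P(aggressive) ≈ 0.3871, P(balanced) ≈ 0.3441, P(conservative) ≈ 0.2688
After 'raise': normaliser = 0.3·0.3871 + 0.1·0.3441 + 0.25·0.2688; P(aggressive) ≈ 0.5333, P(balanced) ≈ 0.1580, P(conservative) ≈ 0.3086
After 'raise': normaliser = 0.3·0.5333 + 0.1·0.1580 + 0.25·0.3086; P(aggressive) ≈ 0.6325, P(balanced) ≈ 0.0625, P(conservative) ≈ 0.3050

0.062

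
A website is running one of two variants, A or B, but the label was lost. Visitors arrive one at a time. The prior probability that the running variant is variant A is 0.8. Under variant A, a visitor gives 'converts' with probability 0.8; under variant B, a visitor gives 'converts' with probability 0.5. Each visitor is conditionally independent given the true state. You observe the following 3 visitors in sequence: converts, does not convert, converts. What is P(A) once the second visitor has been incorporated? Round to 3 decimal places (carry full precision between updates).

0.719

After 'converts': P(A) = 0.8·0.8000 / (0.8·0.8000 + 0.5·0.2000) ≈ 0.8649
After 'does not convert': P(A) = 0.2·0.8649 / (0.2·0.8649 + 0.5·0.1351) ≈ 0.7191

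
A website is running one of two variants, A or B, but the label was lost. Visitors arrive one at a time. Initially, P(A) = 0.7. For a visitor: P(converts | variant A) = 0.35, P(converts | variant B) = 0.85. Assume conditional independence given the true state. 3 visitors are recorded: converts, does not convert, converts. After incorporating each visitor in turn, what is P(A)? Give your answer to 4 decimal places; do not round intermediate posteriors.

Apply Bayes' rule sequentially, carrying P(A) forward.
After 'converts': P(A) = 0.35·0.7000 / (0.35·0.7000 + 0.85·0.3000) ≈ 0.4900
After 'does not convert': P(A) = 0.65·0.4900 / (0.65·0.4900 + 0.15·0.5100) ≈ 0.8063
After 'converts': P(A) = 0.35·0.8063 / (0.35·0.8063 + 0.85·0.1937) ≈ 0.6316

0.6316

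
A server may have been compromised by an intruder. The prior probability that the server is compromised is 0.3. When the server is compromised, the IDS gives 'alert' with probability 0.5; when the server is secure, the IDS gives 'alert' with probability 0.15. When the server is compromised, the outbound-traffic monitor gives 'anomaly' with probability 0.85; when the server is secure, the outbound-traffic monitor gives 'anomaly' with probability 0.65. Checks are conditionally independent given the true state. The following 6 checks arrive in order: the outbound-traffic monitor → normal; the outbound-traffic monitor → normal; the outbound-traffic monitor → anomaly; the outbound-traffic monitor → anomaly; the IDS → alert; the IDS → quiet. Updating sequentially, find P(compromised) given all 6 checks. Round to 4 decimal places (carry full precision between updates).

After the outbound-traffic monitor='normal': P(compromised) = 0.15·0.3000 / (0.15·0.3000 + 0.35·0.7000) ≈ 0.1552
After the outbound-traffic monitor='normal': P(compromised) = 0.15·0.1552 / (0.15·0.1552 + 0.35·0.8448) ≈ 0.0730
After the outbound-traffic monitor='anomaly': P(compromised) = 0.85·0.0730 / (0.85·0.0730 + 0.65·0.9270) ≈ 0.0933
After the outbound-traffic monitor='anomaly': P(compromised) = 0.85·0.0933 / (0.85·0.0933 + 0.65·0.9067) ≈ 0.1186
After the IDS='alert': P(compromised) = 0.5·0.1186 / (0.5·0.1186 + 0.15·0.8814) ≈ 0.3097
After the IDS='quiet': P(compromised) = 0.5·0.3097 / (0.5·0.3097 + 0.85·0.6903) ≈ 0.2088

0.2088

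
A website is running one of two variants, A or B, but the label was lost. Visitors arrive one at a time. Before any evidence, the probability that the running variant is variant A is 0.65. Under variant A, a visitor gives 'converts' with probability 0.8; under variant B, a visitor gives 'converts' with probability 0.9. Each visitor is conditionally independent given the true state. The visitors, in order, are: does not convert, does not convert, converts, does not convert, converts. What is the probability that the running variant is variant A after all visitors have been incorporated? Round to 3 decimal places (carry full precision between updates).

Apply Bayes' rule sequentially, carrying P(A) forward.
After 'does not convert': P(A) = 0.2·0.6500 / (0.2·0.6500 + 0.1·0.3500) ≈ 0.7879
After 'does not convert': P(A) = 0.2·0.7879 / (0.2·0.7879 + 0.1·0.2121) ≈ 0.8814
After 'converts': P(A) = 0.8·0.8814 / (0.8·0.8814 + 0.9·0.1186) ≈ 0.8685
After 'does not convert': P(A) = 0.2·0.8685 / (0.2·0.8685 + 0.1·0.1315) ≈ 0.9296
After 'converts': P(A) = 0.8·0.9296 / (0.8·0.9296 + 0.9·0.0704) ≈ 0.9215

0.922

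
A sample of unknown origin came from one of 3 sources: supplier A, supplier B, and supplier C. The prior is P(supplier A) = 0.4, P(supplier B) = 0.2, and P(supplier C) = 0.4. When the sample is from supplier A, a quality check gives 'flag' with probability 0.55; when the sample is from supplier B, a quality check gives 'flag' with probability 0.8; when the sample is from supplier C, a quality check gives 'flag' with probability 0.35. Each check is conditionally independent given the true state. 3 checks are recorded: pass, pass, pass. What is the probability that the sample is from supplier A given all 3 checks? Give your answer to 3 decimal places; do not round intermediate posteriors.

After 'pass': normaliser = 0.45·0.4000 + 0.2·0.2000 + 0.65·0.4000; P(supplier A) ≈ 0.3750, P(supplier B) ≈ 0.0833, P(supplier C) ≈ 0.5417
After 'pass': normaliser = 0.45·0.3750 + 0.2·0.0833 + 0.65·0.5417; P(supplier A) ≈ 0.3140, P(supplier B) ≈ 0.0310, P(supplier C) ≈ 0.6550
After 'pass': normaliser = 0.45·0.3140 + 0.2·0.0310 + 0.65·0.6550; P(supplier A) ≈ 0.2465, P(supplier B) ≈ 0.0108, P(supplier C) ≈ 0.7427

0.246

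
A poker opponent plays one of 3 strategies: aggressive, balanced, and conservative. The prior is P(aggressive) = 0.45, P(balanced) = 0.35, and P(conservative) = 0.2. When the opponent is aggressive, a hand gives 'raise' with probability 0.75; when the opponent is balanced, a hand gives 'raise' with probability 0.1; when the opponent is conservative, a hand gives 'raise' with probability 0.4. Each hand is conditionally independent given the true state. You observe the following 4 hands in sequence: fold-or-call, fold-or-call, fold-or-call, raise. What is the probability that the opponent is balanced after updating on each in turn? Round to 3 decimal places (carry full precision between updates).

0.531

After 'fold-or-call': normaliser = 0.25·0.4500 + 0.9·0.3500 + 0.6·0.2000; P(aggressive) ≈ 0.2055, P(balanced) ≈ 0.5753, P(conservative) ≈ 0.2192
After 'fold-or-call': normaliser = 0.25·0.2055 + 0.9·0.5753 + 0.6·0.2192; P(aggressive) ≈ 0.0733, P(balanced) ≈ 0.7390, P(conservative) ≈ 0.1877
After 'fold-or-call': normaliser = 0.25·0.0733 + 0.9·0.7390 + 0.6·0.1877; P(aggressive) ≈ 0.0230, P(balanced) ≈ 0.8355, P(conservative) ≈ 0.1415
After 'raise': normaliser = 0.75·0.0230 + 0.1·0.8355 + 0.4·0.1415; P(aggressive) ≈ 0.1097, P(balanced) ≈ 0.5308, P(conservative) ≈ 0.3595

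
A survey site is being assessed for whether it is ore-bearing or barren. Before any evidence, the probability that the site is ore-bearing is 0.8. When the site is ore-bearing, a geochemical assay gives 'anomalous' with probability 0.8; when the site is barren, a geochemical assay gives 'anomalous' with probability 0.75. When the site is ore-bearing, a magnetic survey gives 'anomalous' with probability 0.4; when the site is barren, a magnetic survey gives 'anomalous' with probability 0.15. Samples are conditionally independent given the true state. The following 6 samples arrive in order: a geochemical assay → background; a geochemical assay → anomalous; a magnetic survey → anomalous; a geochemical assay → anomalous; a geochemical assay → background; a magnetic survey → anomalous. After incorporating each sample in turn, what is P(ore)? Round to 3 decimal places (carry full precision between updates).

After a geochemical assay='background': P(ore) = 0.2·0.8000 / (0.2·0.8000 + 0.25·0.2000) ≈ 0.7619
After a geochemical assay='anomalous': P(ore) = 0.8·0.7619 / (0.8·0.7619 + 0.75·0.2381) ≈ 0.7734
After a magnetic survey='anomalous': P(ore) = 0.4·0.7734 / (0.4·0.7734 + 0.15·0.2266) ≈ 0.9010
After a geochemical assay='anomalous': P(ore) = 0.8·0.9010 / (0.8·0.9010 + 0.75·0.0990) ≈ 0.9066
After a geochemical assay='background': P(ore) = 0.2·0.9066 / (0.2·0.9066 + 0.25·0.0934) ≈ 0.8859
After a magnetic survey='anomalous': P(ore) = 0.4·0.8859 / (0.4·0.8859 + 0.15·0.1141) ≈ 0.9539

0.954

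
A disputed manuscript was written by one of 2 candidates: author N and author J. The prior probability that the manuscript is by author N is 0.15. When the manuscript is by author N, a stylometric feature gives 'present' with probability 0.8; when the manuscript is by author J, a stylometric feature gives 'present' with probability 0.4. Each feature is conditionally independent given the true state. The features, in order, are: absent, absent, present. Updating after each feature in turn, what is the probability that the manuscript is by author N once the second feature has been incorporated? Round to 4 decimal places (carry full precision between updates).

After 'absent': P(author N) = 0.2·0.1500 / (0.2·0.1500 + 0.6·0.8500) ≈ 0.0556
After 'absent': P(author N) = 0.2·0.0556 / (0.2·0.0556 + 0.6·0.9444) ≈ 0.0192

0.0192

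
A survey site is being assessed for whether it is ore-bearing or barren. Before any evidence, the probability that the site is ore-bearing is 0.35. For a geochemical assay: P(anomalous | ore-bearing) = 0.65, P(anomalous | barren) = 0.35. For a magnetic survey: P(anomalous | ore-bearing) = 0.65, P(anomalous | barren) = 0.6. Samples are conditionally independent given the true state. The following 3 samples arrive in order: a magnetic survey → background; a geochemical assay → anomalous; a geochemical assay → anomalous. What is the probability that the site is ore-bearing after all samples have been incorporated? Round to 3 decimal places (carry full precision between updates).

0.619

After a magnetic survey='background': P(ore) = 0.35·0.3500 / (0.35·0.3500 + 0.4·0.6500) ≈ 0.3203
After a geochemical assay='anomalous': P(ore) = 0.65·0.3203 / (0.65·0.3203 + 0.35·0.6797) ≈ 0.4667
After a geochemical assay='anomalous': P(ore) = 0.65·0.4667 / (0.65·0.4667 + 0.35·0.5333) ≈ 0.6190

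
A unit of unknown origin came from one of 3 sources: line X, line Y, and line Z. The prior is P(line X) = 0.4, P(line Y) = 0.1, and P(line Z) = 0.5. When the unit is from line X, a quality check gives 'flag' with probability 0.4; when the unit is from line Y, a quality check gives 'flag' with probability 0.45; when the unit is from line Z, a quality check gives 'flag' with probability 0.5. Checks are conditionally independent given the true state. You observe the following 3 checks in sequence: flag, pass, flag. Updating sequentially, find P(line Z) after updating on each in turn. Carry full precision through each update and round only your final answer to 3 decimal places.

0.558

After 'flag': normaliser = 0.4·0.4000 + 0.45·0.1000 + 0.5·0.5000; P(line X) ≈ 0.3516, P(line Y) ≈ 0.0989, P(line Z) ≈ 0.5495
After 'pass': normaliser = 0.6·0.3516 + 0.55·0.0989 + 0.5·0.5495; P(line X) ≈ 0.3906, P(line Y) ≈ 0.1007, P(line Z) ≈ 0.5086
After 'flag': normaliser = 0.4·0.3906 + 0.45·0.1007 + 0.5·0.5086; P(line X) ≈ 0.3427, P(line Y) ≈ 0.0994, P(line Z) ≈ 0.5578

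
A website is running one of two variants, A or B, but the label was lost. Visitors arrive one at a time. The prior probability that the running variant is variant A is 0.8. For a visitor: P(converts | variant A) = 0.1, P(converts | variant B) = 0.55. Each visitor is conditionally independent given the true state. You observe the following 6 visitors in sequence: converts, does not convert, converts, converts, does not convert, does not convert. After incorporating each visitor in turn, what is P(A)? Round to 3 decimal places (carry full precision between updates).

After 'converts': P(A) = 0.1·0.8000 / (0.1·0.8000 + 0.55·0.2000) ≈ 0.4211
After 'does not convert': P(A) = 0.9·0.4211 / (0.9·0.4211 + 0.45·0.5789) ≈ 0.5926
After 'converts': P(A) = 0.1·0.5926 / (0.1·0.5926 + 0.55·0.4074) ≈ 0.2092
After 'converts': P(A) = 0.1·0.2092 / (0.1·0.2092 + 0.55·0.7908) ≈ 0.0459
After 'does not convert': P(A) = 0.9·0.0459 / (0.9·0.0459 + 0.45·0.9541) ≈ 0.0877
After 'does not convert': P(A) = 0.9·0.0877 / (0.9·0.0877 + 0.45·0.9123) ≈ 0.1613

0.161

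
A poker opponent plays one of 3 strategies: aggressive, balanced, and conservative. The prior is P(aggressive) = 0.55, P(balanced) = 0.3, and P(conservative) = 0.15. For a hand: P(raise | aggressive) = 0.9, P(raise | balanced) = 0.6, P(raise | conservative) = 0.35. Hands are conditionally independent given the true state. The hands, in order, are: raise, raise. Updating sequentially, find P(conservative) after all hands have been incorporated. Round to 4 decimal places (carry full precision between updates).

Apply Bayes' rule sequentially, carrying P(conservative) forward.
After 'raise': normaliser = 0.9·0.5500 + 0.6·0.3000 + 0.35·0.1500; P(aggressive) ≈ 0.6804, P(balanced) ≈ 0.2474, P(conservative) ≈ 0.0722
After 'raise': normaliser = 0.9·0.6804 + 0.6·0.2474 + 0.35·0.0722; P(aggressive) ≈ 0.7790, P(balanced) ≈ 0.1889, P(conservative) ≈ 0.0321

0.0321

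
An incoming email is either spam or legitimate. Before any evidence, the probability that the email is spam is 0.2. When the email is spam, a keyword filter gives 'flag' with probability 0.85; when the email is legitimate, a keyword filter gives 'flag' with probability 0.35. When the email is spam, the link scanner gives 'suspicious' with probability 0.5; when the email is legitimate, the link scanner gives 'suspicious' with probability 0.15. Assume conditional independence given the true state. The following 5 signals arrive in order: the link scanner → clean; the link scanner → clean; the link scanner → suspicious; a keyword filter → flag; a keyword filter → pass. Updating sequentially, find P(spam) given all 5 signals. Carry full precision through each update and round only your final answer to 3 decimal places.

0.139

After the link scanner='clean': P(spam) = 0.5·0.2000 / (0.5·0.2000 + 0.85·0.8000) ≈ 0.1282
After the link scanner='clean': P(spam) = 0.5·0.1282 / (0.5·0.1282 + 0.85·0.8718) ≈ 0.0796
After the link scanner='suspicious': P(spam) = 0.5·0.0796 / (0.5·0.0796 + 0.15·0.9204) ≈ 0.2238
After a keyword filter='flag': P(spam) = 0.85·0.2238 / (0.85·0.2238 + 0.35·0.7762) ≈ 0.4119
After a keyword filter='pass': P(spam) = 0.15·0.4119 / (0.15·0.4119 + 0.65·0.5881) ≈ 0.1391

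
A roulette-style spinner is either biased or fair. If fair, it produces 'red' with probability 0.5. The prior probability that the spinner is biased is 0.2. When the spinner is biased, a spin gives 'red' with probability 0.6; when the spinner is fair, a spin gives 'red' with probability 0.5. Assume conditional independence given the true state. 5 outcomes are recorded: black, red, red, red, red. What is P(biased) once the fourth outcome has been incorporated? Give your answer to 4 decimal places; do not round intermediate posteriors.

0.2568

Each posterior becomes the prior for the next update.
After 'black': P(biased) = 0.4·0.2000 / (0.4·0.2000 + 0.5·0.8000) ≈ 0.1667
After 'red': P(biased) = 0.6·0.1667 / (0.6·0.1667 + 0.5·0.8333) ≈ 0.1935
After 'red': P(biased) = 0.6·0.1935 / (0.6·0.1935 + 0.5·0.8065) ≈ 0.2236
After 'red': P(biased) = 0.6·0.2236 / (0.6·0.2236 + 0.5·0.7764) ≈ 0.2568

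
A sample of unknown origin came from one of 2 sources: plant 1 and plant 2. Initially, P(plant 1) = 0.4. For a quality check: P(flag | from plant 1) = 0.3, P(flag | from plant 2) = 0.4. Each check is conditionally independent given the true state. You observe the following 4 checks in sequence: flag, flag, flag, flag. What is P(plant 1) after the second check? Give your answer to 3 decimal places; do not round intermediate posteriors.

0.273

Each posterior becomes the prior for the next update.
After 'flag': P(plant 1) = 0.3·0.4000 / (0.3·0.4000 + 0.4·0.6000) ≈ 0.3333
After 'flag': P(plant 1) = 0.3·0.3333 / (0.3·0.3333 + 0.4·0.6667) ≈ 0.2727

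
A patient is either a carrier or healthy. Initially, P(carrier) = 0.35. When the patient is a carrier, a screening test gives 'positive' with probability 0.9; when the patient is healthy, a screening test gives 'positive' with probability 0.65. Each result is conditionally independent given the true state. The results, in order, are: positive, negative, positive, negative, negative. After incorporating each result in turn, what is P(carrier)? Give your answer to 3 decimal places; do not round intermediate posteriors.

0.024

After 'positive': P(carrier) = 0.9·0.3500 / (0.9·0.3500 + 0.65·0.6500) ≈ 0.4271
After 'negative': P(carrier) = 0.1·0.4271 / (0.1·0.4271 + 0.35·0.5729) ≈ 0.1756
After 'positive': P(carrier) = 0.9·0.1756 / (0.9·0.1756 + 0.65·0.8244) ≈ 0.2278
After 'negative': P(carrier) = 0.1·0.2278 / (0.1·0.2278 + 0.35·0.7722) ≈ 0.0777
After 'negative': P(carrier) = 0.1·0.0777 / (0.1·0.0777 + 0.35·0.9223) ≈ 0.0235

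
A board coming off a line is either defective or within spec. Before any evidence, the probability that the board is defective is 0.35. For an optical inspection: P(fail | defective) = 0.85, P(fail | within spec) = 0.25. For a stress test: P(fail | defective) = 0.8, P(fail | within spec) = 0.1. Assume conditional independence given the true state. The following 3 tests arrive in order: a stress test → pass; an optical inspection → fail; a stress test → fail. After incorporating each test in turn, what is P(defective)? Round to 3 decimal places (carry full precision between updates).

0.765

After a stress test='pass': P(defective) = 0.2·0.3500 / (0.2·0.3500 + 0.9·0.6500) ≈ 0.1069
After an optical inspection='fail': P(defective) = 0.85·0.1069 / (0.85·0.1069 + 0.25·0.8931) ≈ 0.2892
After a stress test='fail': P(defective) = 0.8·0.2892 / (0.8·0.2892 + 0.1·0.7108) ≈ 0.7650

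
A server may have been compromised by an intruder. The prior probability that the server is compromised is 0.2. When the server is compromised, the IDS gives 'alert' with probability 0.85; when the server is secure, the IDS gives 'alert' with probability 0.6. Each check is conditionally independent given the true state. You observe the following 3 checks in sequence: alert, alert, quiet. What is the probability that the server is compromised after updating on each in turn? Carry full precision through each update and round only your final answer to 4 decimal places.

Each posterior becomes the prior for the next update.
After 'alert': P(compromised) = 0.85·0.2000 / (0.85·0.2000 + 0.6·0.8000) ≈ 0.2615
After 'alert': P(compromised) = 0.85·0.2615 / (0.85·0.2615 + 0.6·0.7385) ≈ 0.3341
After 'quiet': P(compromised) = 0.15·0.3341 / (0.15·0.3341 + 0.4·0.6659) ≈ 0.1584

0.1584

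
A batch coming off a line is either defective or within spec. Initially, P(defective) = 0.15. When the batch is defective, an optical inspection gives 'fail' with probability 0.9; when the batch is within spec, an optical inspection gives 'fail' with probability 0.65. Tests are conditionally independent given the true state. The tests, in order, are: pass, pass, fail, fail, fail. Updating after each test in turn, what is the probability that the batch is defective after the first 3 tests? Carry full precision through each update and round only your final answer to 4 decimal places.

0.0196

Apply Bayes' rule sequentially, carrying P(defective) forward.
After 'pass': P(defective) = 0.1·0.1500 / (0.1·0.1500 + 0.35·0.8500) ≈ 0.0480
After 'pass': P(defective) = 0.1·0.0480 / (0.1·0.0480 + 0.35·0.9520) ≈ 0.0142
After 'fail': P(defective) = 0.9·0.0142 / (0.9·0.0142 + 0.65·0.9858) ≈ 0.0196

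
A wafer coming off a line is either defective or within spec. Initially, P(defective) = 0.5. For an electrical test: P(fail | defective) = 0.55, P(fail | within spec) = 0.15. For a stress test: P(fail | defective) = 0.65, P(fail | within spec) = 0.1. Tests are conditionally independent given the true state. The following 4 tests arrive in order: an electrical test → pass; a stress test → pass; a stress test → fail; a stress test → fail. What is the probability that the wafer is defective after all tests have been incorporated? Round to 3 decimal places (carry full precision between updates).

After an electrical test='pass': P(defective) = 0.45·0.5000 / (0.45·0.5000 + 0.85·0.5000) ≈ 0.3462
After a stress test='pass': P(defective) = 0.35·0.3462 / (0.35·0.3462 + 0.9·0.6538) ≈ 0.1707
After a stress test='fail': P(defective) = 0.65·0.1707 / (0.65·0.1707 + 0.1·0.8293) ≈ 0.5723
After a stress test='fail': P(defective) = 0.65·0.5723 / (0.65·0.5723 + 0.1·0.4277) ≈ 0.8969

0.897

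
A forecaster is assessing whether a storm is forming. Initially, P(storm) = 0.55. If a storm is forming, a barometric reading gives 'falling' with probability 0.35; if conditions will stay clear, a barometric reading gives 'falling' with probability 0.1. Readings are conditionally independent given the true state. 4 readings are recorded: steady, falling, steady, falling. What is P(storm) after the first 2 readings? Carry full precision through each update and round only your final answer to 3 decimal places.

After 'steady': P(storm) = 0.65·0.5500 / (0.65·0.5500 + 0.9·0.4500) ≈ 0.4689
After 'falling': P(storm) = 0.35·0.4689 / (0.35·0.4689 + 0.1·0.5311) ≈ 0.7555

0.755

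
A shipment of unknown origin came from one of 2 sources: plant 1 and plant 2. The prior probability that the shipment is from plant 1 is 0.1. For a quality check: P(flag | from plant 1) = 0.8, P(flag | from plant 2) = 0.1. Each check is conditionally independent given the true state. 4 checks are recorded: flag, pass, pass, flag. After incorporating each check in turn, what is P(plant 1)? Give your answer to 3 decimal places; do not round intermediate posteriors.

0.260

After 'flag': P(plant 1) = 0.8·0.1000 / (0.8·0.1000 + 0.1·0.9000) ≈ 0.4706
After 'pass': P(plant 1) = 0.2·0.4706 / (0.2·0.4706 + 0.9·0.5294) ≈ 0.1649
After 'pass': P(plant 1) = 0.2·0.1649 / (0.2·0.1649 + 0.9·0.8351) ≈ 0.0420
After 'flag': P(plant 1) = 0.8·0.0420 / (0.8·0.0420 + 0.1·0.9580) ≈ 0.2599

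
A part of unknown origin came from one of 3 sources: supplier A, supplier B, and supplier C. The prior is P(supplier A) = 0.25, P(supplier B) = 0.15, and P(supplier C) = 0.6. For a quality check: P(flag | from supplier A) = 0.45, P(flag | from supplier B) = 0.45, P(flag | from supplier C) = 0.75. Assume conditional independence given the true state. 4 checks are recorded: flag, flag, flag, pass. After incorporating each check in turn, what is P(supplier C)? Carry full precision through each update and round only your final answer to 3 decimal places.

After 'flag': normaliser = 0.45·0.2500 + 0.45·0.1500 + 0.75·0.6000; P(supplier A) ≈ 0.1786, P(supplier B) ≈ 0.1071, P(supplier C) ≈ 0.7143
After 'flag': normaliser = 0.45·0.1786 + 0.45·0.1071 + 0.75·0.7143; P(supplier A) ≈ 0.1210, P(supplier B) ≈ 0.0726, P(supplier C) ≈ 0.8065
After 'flag': normaliser = 0.45·0.1210 + 0.45·0.0726 + 0.75·0.8065; P(supplier A) ≈ 0.0787, P(supplier B) ≈ 0.0472, P(supplier C) ≈ 0.8741
After 'pass': normaliser = 0.55·0.0787 + 0.55·0.0472 + 0.25·0.8741; P(supplier A) ≈ 0.1504, P(supplier B) ≈ 0.0902, P(supplier C) ≈ 0.7594

0.759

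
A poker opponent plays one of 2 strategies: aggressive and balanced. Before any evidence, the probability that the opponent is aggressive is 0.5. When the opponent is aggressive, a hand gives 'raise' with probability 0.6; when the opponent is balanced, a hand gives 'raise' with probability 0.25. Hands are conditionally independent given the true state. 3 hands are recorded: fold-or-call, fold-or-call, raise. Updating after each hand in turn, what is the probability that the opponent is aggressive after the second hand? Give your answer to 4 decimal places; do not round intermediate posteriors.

After 'fold-or-call': P(aggressive) = 0.4·0.5000 / (0.4·0.5000 + 0.75·0.5000) ≈ 0.3478
After 'fold-or-call': P(aggressive) = 0.4·0.3478 / (0.4·0.3478 + 0.75·0.6522) ≈ 0.2215

0.2215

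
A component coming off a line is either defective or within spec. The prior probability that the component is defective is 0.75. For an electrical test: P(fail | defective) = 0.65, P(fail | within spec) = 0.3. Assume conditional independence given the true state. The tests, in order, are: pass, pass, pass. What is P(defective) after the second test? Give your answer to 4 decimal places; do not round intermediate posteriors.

Each posterior becomes the prior for the next update.
After 'pass': P(defective) = 0.35·0.7500 / (0.35·0.7500 + 0.7·0.2500) ≈ 0.6000
After 'pass': P(defective) = 0.35·0.6000 / (0.35·0.6000 + 0.7·0.4000) ≈ 0.4286

0.4286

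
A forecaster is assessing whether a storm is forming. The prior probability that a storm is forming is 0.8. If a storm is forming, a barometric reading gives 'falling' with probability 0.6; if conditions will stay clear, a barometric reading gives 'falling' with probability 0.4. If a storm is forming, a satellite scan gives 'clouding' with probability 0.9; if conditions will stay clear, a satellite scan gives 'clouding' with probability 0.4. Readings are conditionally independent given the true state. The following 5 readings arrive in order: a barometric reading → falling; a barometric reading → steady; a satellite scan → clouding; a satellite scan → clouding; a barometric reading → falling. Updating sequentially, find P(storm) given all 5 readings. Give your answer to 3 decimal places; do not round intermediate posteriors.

0.968

After a barometric reading='falling': P(storm) = 0.6·0.8000 / (0.6·0.8000 + 0.4·0.2000) ≈ 0.8571
After a barometric reading='steady': P(storm) = 0.4·0.8571 / (0.4·0.8571 + 0.6·0.1429) ≈ 0.8000
After a satellite scan='clouding': P(storm) = 0.9·0.8000 / (0.9·0.8000 + 0.4·0.2000) ≈ 0.9000
After a satellite scan='clouding': P(storm) = 0.9·0.9000 / (0.9·0.9000 + 0.4·0.1000) ≈ 0.9529
After a barometric reading='falling': P(storm) = 0.6·0.9529 / (0.6·0.9529 + 0.4·0.0471) ≈ 0.9681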